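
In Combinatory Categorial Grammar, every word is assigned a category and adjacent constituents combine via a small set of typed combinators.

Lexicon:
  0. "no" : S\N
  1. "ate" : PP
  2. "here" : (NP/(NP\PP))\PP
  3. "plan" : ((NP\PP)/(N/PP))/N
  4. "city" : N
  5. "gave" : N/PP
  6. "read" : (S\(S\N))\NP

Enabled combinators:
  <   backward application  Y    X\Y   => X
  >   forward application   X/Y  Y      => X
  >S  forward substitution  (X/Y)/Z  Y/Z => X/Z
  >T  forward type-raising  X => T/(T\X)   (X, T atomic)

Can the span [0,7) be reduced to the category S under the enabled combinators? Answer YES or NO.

YES

[0,7] S   <
  [0,1] "no" : S\N
  [1,7] S\(S\N)   <
    [1,6] NP   >
      [1,3] NP/(NP\PP)   <
        [1,2] "ate" : PP
        [2,3] "here" : (NP/(NP\PP))\PP
      [3,6] NP\PP   >
        [3,5] (NP\PP)/(N/PP)   >
          [3,4] "plan" : ((NP\PP)/(N/PP))/N
          [4,5] "city" : N
        [5,6] "gave" : N/PP
    [6,7] "read" : (S\(S\N))\NP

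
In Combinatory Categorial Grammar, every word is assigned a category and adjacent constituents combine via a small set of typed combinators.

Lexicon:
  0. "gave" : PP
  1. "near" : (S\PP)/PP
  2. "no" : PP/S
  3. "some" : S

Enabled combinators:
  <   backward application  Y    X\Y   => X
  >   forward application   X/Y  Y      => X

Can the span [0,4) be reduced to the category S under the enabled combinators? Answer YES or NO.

[0,4] S   <
  [0,1] "gave" : PP
  [1,4] S\PP   >
    [1,2] "near" : (S\PP)/PP
    [2,4] PP   >
      [2,3] "no" : PP/S
      [3,4] "some" : S

YES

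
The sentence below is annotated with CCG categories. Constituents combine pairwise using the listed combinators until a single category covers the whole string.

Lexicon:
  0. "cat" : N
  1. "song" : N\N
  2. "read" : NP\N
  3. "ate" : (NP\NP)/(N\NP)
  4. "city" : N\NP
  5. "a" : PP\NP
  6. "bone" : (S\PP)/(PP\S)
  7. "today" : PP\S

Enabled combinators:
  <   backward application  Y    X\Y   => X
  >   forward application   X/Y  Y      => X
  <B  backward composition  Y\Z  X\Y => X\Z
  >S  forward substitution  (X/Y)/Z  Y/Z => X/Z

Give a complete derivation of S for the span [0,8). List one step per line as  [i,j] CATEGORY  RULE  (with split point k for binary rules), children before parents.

[0,1] N  lex  "cat"
[1,2] N\N  lex  "song"
[2,3] NP\N  lex  "read"
[3,4] (NP\NP)/(N\NP)  lex  "ate"
[4,5] N\NP  lex  "city"
[3,5] NP\NP  >  k=4
[2,5] NP\N  <B  k=3
[5,6] PP\NP  lex  "a"
[6,7] (S\PP)/(PP\S)  lex  "bone"
[7,8] PP\S  lex  "today"
[6,8] S\PP  >  k=7
[5,8] S\NP  <B  k=6
[2,8] S\N  <B  k=5
[1,8] S\N  <B  k=2
[0,8] S  <  k=1

[0,8] S   <
  [0,1] "cat" : N
  [1,8] S\N   <B
    [1,2] "song" : N\N
    [2,8] S\N   <B
      [2,5] NP\N   <B
        [2,3] "read" : NP\N
        [3,5] NP\NP   >
          [3,4] "ate" : (NP\NP)/(N\NP)
          [4,5] "city" : N\NP
      [5,8] S\NP   <B
        [5,6] "a" : PP\NP
        [6,8] S\PP   >
          [6,7] "bone" : (S\PP)/(PP\S)
          [7,8] "today" : PP\S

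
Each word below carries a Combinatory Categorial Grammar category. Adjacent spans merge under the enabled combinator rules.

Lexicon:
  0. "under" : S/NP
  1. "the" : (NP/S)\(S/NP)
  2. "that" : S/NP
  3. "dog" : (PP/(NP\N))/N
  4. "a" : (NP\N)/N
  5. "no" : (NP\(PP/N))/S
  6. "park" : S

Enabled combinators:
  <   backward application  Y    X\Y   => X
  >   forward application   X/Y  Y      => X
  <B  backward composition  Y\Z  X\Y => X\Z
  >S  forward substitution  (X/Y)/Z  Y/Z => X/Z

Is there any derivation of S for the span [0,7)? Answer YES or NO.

S/NP (NP/S)\(S/NP) S/NP (PP/(NP\N))/N (NP\N)/N (NP\(PP/N))/S S
CKY chart[0,7] = {NP}; S ∉ chart

NO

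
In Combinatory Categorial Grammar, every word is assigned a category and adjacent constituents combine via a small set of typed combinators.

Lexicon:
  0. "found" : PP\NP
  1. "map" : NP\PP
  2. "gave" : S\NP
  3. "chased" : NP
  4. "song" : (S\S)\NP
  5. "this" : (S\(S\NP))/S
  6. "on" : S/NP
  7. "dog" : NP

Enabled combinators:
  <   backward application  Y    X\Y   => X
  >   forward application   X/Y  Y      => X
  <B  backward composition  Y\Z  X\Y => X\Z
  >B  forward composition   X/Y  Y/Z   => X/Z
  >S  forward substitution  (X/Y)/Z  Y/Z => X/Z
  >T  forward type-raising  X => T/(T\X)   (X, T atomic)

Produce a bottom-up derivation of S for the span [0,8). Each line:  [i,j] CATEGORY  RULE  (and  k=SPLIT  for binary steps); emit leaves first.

[0,8] S   <
  [0,5] S\NP   <B
    [0,3] S\NP   <B
      [0,2] NP\NP   <B
        [0,1] "found" : PP\NP
        [1,2] "map" : NP\PP
      [2,3] "gave" : S\NP
    [3,5] S\S   <
      [3,4] "chased" : NP
      [4,5] "song" : (S\S)\NP
  [5,8] S\(S\NP)   >
    [5,6] "this" : (S\(S\NP))/S
    [6,8] S   >
      [6,7] "on" : S/NP
      [7,8] "dog" : NP

[0,1] PP\NP  lex  "found"
[1,2] NP\PP  lex  "map"
[0,2] NP\NP  <B  k=1
[2,3] S\NP  lex  "gave"
[0,3] S\NP  <B  k=2
[3,4] NP  lex  "chased"
[4,5] (S\S)\NP  lex  "song"
[3,5] S\S  <  k=4
[0,5] S\NP  <B  k=3
[5,6] (S\(S\NP))/S  lex  "this"
[6,7] S/NP  lex  "on"
[7,8] NP  lex  "dog"
[6,8] S  >  k=7
[5,8] S\(S\NP)  >  k=6
[0,8] S  <  k=5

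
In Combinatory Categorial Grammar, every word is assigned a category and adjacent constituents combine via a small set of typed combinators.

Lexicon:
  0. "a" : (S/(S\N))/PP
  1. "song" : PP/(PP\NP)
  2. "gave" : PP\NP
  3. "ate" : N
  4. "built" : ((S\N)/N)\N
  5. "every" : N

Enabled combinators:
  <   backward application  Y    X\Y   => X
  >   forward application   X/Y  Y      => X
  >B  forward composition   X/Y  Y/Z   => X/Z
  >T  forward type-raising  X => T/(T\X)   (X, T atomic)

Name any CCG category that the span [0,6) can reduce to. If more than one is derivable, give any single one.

S

[0,6] S   >
  [0,3] S/(S\N)   >
    [0,1] "a" : (S/(S\N))/PP
    [1,3] PP   >
      [1,2] "song" : PP/(PP\NP)
      [2,3] "gave" : PP\NP
  [3,6] S\N   >
    [3,5] (S\N)/N   <
      [3,4] "ate" : N
      [4,5] "built" : ((S\N)/N)\N
    [5,6] "every" : N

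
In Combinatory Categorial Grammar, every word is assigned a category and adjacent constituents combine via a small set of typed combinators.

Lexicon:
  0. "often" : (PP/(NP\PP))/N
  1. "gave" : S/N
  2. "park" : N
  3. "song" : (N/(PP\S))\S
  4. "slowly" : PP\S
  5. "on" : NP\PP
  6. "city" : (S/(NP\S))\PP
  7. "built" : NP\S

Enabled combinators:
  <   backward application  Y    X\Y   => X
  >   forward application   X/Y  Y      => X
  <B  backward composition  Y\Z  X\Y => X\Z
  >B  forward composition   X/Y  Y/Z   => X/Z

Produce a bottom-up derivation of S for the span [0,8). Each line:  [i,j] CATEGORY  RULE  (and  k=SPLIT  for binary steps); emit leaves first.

[0,1] (PP/(NP\PP))/N  lex  "often"
[1,2] S/N  lex  "gave"
[2,3] N  lex  "park"
[1,3] S  >  k=2
[3,4] (N/(PP\S))\S  lex  "song"
[1,4] N/(PP\S)  <  k=3
[4,5] PP\S  lex  "slowly"
[1,5] N  >  k=4
[0,5] PP/(NP\PP)  >  k=1
[5,6] NP\PP  lex  "on"
[0,6] PP  >  k=5
[6,7] (S/(NP\S))\PP  lex  "city"
[0,7] S/(NP\S)  <  k=6
[7,8] NP\S  lex  "built"
[0,8] S  >  k=7

[0,8] S   >
  [0,7] S/(NP\S)   <
    [0,6] PP   >
      [0,5] PP/(NP\PP)   >
        [0,1] "often" : (PP/(NP\PP))/N
        [1,5] N   >
          [1,4] N/(PP\S)   <
            [1,3] S   >
              [1,2] "gave" : S/N
              [2,3] "park" : N
            [3,4] "song" : (N/(PP\S))\S
          [4,5] "slowly" : PP\S
      [5,6] "on" : NP\PP
    [6,7] "city" : (S/(NP\S))\PP
  [7,8] "built" : NP\S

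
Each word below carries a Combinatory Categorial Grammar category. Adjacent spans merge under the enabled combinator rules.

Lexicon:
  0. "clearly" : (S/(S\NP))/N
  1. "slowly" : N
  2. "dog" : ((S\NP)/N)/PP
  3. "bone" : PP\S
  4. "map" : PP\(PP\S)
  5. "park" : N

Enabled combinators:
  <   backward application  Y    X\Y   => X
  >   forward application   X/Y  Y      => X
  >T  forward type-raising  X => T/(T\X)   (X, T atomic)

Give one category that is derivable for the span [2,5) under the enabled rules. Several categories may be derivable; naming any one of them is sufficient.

(S\NP)/N

[0,6] S   >
  [0,2] S/(S\NP)   >
    [0,1] "clearly" : (S/(S\NP))/N
    [1,2] "slowly" : N
  [2,6] S\NP   >
    [2,5] (S\NP)/N   >
      [2,3] "dog" : ((S\NP)/N)/PP
      [3,5] PP   <
        [3,4] "bone" : PP\S
        [4,5] "map" : PP\(PP\S)
    [5,6] "park" : N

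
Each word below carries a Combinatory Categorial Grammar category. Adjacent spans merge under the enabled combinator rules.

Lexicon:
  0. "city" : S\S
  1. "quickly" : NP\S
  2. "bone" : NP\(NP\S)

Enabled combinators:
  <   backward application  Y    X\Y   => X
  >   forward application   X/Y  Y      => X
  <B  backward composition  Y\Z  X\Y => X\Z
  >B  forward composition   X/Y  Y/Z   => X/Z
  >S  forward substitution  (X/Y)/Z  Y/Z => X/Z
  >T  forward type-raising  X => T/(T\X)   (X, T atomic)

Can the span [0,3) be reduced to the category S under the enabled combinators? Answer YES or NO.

NO

S\S NP\S NP\(NP\S)
CKY chart[0,3] = {N/(N\NP), NP, NP/(NP\NP), PP/(PP\NP), S/(S\NP)}; S ∉ chart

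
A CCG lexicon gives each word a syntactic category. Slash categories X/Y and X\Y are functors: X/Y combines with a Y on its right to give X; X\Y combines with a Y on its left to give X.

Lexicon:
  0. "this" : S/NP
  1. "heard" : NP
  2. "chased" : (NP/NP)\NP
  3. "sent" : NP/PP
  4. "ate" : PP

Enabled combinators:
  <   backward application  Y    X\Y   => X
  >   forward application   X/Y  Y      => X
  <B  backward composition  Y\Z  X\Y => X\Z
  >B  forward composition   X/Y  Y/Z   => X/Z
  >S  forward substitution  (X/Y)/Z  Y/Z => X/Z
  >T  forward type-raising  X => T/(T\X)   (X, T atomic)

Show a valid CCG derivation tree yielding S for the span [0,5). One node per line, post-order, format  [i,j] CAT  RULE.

[0,5] S   >
  [0,3] S/NP   >B
    [0,1] "this" : S/NP
    [1,3] NP/NP   <
      [1,2] "heard" : NP
      [2,3] "chased" : (NP/NP)\NP
  [3,5] NP   >
    [3,4] "sent" : NP/PP
    [4,5] "ate" : PP

[0,1] S/NP  lex  "this"
[1,2] NP  lex  "heard"
[2,3] (NP/NP)\NP  lex  "chased"
[1,3] NP/NP  <  k=2
[0,3] S/NP  >B  k=1
[3,4] NP/PP  lex  "sent"
[4,5] PP  lex  "ate"
[3,5] NP  >  k=4
[0,5] S  >  k=3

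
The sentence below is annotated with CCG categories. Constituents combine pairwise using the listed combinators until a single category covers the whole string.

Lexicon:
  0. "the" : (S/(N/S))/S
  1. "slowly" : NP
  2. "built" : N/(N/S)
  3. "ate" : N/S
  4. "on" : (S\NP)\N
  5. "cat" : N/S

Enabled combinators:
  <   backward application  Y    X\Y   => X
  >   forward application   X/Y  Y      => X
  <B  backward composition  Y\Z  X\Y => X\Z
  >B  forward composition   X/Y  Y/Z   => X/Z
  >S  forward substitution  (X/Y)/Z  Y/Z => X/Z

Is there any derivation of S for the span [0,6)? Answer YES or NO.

[0,6] S   >
  [0,5] S/(N/S)   >
    [0,1] "the" : (S/(N/S))/S
    [1,5] S   <
      [1,2] "slowly" : NP
      [2,5] S\NP   <
        [2,4] N   >
          [2,3] "built" : N/(N/S)
          [3,4] "ate" : N/S
        [4,5] "on" : (S\NP)\N
  [5,6] "cat" : N/S

YES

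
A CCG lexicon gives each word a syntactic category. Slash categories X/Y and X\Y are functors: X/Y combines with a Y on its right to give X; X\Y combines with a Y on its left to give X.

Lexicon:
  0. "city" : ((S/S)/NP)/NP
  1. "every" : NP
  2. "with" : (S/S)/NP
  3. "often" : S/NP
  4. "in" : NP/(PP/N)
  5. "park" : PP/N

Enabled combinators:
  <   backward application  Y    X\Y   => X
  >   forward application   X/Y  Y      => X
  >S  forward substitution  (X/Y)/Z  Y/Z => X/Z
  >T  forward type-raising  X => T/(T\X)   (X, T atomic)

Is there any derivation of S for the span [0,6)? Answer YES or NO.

YES

[0,6] S   >
  [0,4] S/NP   >S
    [0,2] (S/S)/NP   >
      [0,1] "city" : ((S/S)/NP)/NP
      [1,2] "every" : NP
    [2,4] S/NP   >S
      [2,3] "with" : (S/S)/NP
      [3,4] "often" : S/NP
  [4,6] NP   >
    [4,5] "in" : NP/(PP/N)
    [5,6] "park" : PP/N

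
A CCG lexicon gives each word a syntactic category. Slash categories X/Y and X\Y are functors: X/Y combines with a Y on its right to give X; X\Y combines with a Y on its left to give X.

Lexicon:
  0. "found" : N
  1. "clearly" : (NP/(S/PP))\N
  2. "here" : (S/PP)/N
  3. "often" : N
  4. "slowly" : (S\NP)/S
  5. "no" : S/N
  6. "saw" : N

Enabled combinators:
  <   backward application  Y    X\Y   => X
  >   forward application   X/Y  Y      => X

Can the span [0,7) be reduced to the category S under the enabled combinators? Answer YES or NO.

YES

[0,7] S   <
  [0,4] NP   >
    [0,2] NP/(S/PP)   <
      [0,1] "found" : N
      [1,2] "clearly" : (NP/(S/PP))\N
    [2,4] S/PP   >
      [2,3] "here" : (S/PP)/N
      [3,4] "often" : N
  [4,7] S\NP   >
    [4,5] "slowly" : (S\NP)/S
    [5,7] S   >
      [5,6] "no" : S/N
      [6,7] "saw" : N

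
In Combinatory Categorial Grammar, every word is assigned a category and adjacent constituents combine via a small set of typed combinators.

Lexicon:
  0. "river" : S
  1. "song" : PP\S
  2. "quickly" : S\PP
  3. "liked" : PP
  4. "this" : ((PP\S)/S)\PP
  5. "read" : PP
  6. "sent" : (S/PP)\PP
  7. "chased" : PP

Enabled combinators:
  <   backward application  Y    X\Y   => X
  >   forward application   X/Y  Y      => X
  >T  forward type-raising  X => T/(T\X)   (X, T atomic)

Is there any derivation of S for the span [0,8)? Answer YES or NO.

NO

S PP\S S\PP PP ((PP\S)/S)\PP PP (S/PP)\PP PP
CKY chart[0,8] = {N/(N\PP), NP/(NP\PP), PP, PP/(PP\PP), S/(S\PP)}; S ∉ chart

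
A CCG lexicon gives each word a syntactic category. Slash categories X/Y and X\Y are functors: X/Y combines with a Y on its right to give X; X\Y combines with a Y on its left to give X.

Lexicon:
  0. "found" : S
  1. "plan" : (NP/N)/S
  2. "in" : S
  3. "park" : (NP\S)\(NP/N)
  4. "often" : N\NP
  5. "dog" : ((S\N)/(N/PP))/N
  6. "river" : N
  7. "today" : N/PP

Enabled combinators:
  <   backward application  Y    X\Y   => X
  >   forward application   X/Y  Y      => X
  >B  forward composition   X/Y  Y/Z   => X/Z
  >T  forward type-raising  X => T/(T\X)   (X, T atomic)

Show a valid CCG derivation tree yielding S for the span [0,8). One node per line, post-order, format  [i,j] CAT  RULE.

[0,8] S   <
  [0,5] N   <
    [0,4] NP   <
      [0,1] "found" : S
      [1,4] NP\S   <
        [1,3] NP/N   >
          [1,2] "plan" : (NP/N)/S
          [2,3] "in" : S
        [3,4] "park" : (NP\S)\(NP/N)
    [4,5] "often" : N\NP
  [5,8] S\N   >
    [5,7] (S\N)/(N/PP)   >
      [5,6] "dog" : ((S\N)/(N/PP))/N
      [6,7] "river" : N
    [7,8] "today" : N/PP

[0,1] S  lex  "found"
[1,2] (NP/N)/S  lex  "plan"
[2,3] S  lex  "in"
[1,3] NP/N  >  k=2
[3,4] (NP\S)\(NP/N)  lex  "park"
[1,4] NP\S  <  k=3
[0,4] NP  <  k=1
[4,5] N\NP  lex  "often"
[0,5] N  <  k=4
[5,6] ((S\N)/(N/PP))/N  lex  "dog"
[6,7] N  lex  "river"
[5,7] (S\N)/(N/PP)  >  k=6
[7,8] N/PP  lex  "today"
[5,8] S\N  >  k=7
[0,8] S  <  k=5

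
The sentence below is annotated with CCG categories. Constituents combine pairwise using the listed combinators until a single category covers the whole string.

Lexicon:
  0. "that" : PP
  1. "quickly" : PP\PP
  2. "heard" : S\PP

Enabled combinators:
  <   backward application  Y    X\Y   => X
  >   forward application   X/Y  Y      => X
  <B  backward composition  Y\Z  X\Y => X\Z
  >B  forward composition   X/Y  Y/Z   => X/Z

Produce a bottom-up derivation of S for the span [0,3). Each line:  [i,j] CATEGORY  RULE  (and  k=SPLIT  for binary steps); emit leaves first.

[0,1] PP  lex  "that"
[1,2] PP\PP  lex  "quickly"
[2,3] S\PP  lex  "heard"
[1,3] S\PP  <B  k=2
[0,3] S  <  k=1

[0,3] S   <
  [0,1] "that" : PP
  [1,3] S\PP   <B
    [1,2] "quickly" : PP\PP
    [2,3] "heard" : S\PP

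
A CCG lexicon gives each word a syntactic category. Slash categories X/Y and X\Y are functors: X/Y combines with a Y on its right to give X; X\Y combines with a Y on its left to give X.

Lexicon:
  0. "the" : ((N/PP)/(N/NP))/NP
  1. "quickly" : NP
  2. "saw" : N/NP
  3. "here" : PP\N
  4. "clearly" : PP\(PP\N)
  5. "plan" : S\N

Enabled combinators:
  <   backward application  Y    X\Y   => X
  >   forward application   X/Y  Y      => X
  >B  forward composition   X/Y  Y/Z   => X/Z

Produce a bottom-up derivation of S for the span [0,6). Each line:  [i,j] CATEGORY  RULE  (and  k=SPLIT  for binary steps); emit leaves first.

[0,1] ((N/PP)/(N/NP))/NP  lex  "the"
[1,2] NP  lex  "quickly"
[0,2] (N/PP)/(N/NP)  >  k=1
[2,3] N/NP  lex  "saw"
[0,3] N/PP  >  k=2
[3,4] PP\N  lex  "here"
[4,5] PP\(PP\N)  lex  "clearly"
[3,5] PP  <  k=4
[0,5] N  >  k=3
[5,6] S\N  lex  "plan"
[0,6] S  <  k=5

[0,6] S   <
  [0,5] N   >
    [0,3] N/PP   >
      [0,2] (N/PP)/(N/NP)   >
        [0,1] "the" : ((N/PP)/(N/NP))/NP
        [1,2] "quickly" : NP
      [2,3] "saw" : N/NP
    [3,5] PP   <
      [3,4] "here" : PP\N
      [4,5] "clearly" : PP\(PP\N)
  [5,6] "plan" : S\N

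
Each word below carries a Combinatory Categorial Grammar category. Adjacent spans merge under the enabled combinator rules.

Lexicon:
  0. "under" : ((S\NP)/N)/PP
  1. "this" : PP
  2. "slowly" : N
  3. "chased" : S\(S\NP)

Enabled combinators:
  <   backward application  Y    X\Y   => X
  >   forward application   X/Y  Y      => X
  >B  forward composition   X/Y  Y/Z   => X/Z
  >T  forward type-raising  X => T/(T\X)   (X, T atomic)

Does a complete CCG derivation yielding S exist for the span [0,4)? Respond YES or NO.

[0,4] S   <
  [0,3] S\NP   >
    [0,2] (S\NP)/N   >
      [0,1] "under" : ((S\NP)/N)/PP
      [1,2] "this" : PP
    [2,3] "slowly" : N
  [3,4] "chased" : S\(S\NP)

YES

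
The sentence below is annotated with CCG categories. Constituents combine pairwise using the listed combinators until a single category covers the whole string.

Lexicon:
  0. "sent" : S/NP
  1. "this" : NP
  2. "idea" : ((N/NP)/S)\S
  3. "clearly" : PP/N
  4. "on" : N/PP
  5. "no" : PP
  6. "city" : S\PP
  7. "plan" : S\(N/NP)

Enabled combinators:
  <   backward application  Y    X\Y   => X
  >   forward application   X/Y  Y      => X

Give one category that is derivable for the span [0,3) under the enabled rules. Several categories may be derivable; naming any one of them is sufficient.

(N/NP)/S

[0,8] S   <
  [0,7] N/NP   >
    [0,3] (N/NP)/S   <
      [0,2] S   >
        [0,1] "sent" : S/NP
        [1,2] "this" : NP
      [2,3] "idea" : ((N/NP)/S)\S
    [3,7] S   <
      [3,6] PP   >
        [3,4] "clearly" : PP/N
        [4,6] N   >
          [4,5] "on" : N/PP
          [5,6] "no" : PP
      [6,7] "city" : S\PP
  [7,8] "plan" : S\(N/NP)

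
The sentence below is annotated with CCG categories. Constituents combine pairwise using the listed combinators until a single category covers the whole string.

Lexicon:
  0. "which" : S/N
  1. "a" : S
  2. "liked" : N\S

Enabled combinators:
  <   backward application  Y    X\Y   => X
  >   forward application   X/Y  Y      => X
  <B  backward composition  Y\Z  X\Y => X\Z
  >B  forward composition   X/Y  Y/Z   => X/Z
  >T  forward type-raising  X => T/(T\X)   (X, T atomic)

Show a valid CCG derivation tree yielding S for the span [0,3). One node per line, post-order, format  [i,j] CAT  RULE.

[0,1] S/N  lex  "which"
[1,2] S  lex  "a"
[2,3] N\S  lex  "liked"
[1,3] N  <  k=2
[0,3] S  >  k=1

[0,3] S   >
  [0,1] "which" : S/N
  [1,3] N   <
    [1,2] "a" : S
    [2,3] "liked" : N\S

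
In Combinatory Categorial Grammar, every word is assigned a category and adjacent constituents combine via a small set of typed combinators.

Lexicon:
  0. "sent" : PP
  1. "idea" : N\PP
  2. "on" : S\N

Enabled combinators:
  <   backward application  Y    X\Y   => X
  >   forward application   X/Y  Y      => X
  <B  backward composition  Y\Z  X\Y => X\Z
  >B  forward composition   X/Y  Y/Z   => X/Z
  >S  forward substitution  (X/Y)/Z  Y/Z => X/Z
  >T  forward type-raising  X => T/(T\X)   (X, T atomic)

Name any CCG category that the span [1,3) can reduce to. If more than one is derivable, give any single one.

[0,3] S   >
  [0,1] S/(S\PP)   >T
    [0,1] "sent" : PP
  [1,3] S\PP   <B
    [1,2] "idea" : N\PP
    [2,3] "on" : S\N

S\PP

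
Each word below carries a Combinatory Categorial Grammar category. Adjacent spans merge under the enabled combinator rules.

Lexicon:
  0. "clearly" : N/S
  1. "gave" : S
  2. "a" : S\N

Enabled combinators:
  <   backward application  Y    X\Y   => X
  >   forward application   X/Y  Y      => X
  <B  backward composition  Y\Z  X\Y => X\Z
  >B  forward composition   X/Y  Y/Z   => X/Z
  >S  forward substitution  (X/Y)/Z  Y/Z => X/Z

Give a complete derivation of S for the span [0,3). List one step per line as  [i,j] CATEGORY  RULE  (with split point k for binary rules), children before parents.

[0,1] N/S  lex  "clearly"
[1,2] S  lex  "gave"
[0,2] N  >  k=1
[2,3] S\N  lex  "a"
[0,3] S  <  k=2

[0,3] S   <
  [0,2] N   >
    [0,1] "clearly" : N/S
    [1,2] "gave" : S
  [2,3] "a" : S\N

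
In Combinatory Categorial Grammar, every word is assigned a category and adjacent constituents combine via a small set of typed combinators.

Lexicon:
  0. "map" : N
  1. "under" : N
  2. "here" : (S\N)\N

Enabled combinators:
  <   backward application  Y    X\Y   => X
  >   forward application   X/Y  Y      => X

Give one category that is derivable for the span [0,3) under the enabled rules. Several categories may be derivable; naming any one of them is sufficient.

[0,3] S   <
  [0,1] "map" : N
  [1,3] S\N   <
    [1,2] "under" : N
    [2,3] "here" : (S\N)\N

S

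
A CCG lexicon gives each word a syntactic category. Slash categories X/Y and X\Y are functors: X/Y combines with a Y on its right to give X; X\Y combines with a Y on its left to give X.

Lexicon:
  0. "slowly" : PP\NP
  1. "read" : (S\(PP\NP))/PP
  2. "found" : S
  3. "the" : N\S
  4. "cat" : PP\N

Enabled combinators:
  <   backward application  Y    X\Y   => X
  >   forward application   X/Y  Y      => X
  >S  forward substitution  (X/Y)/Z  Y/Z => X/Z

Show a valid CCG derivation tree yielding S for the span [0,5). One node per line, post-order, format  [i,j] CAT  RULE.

[0,5] S   <
  [0,1] "slowly" : PP\NP
  [1,5] S\(PP\NP)   >
    [1,2] "read" : (S\(PP\NP))/PP
    [2,5] PP   <
      [2,4] N   <
        [2,3] "found" : S
        [3,4] "the" : N\S
      [4,5] "cat" : PP\N

[0,1] PP\NP  lex  "slowly"
[1,2] (S\(PP\NP))/PP  lex  "read"
[2,3] S  lex  "found"
[3,4] N\S  lex  "the"
[2,4] N  <  k=3
[4,5] PP\N  lex  "cat"
[2,5] PP  <  k=4
[1,5] S\(PP\NP)  >  k=2
[0,5] S  <  k=1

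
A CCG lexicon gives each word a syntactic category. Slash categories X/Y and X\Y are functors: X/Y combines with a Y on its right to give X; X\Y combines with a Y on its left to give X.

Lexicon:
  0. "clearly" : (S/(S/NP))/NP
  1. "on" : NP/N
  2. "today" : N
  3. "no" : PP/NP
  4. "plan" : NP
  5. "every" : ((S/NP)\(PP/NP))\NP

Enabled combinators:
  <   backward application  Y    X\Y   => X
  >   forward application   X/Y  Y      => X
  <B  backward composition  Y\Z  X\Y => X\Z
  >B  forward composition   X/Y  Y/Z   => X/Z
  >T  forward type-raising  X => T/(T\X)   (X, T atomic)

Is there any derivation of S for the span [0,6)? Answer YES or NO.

YES

[0,6] S   >
  [0,3] S/(S/NP)   >
    [0,1] "clearly" : (S/(S/NP))/NP
    [1,3] NP   >
      [1,2] "on" : NP/N
      [2,3] "today" : N
  [3,6] S/NP   <
    [3,4] "no" : PP/NP
    [4,6] (S/NP)\(PP/NP)   <
      [4,5] "plan" : NP
      [5,6] "every" : ((S/NP)\(PP/NP))\NP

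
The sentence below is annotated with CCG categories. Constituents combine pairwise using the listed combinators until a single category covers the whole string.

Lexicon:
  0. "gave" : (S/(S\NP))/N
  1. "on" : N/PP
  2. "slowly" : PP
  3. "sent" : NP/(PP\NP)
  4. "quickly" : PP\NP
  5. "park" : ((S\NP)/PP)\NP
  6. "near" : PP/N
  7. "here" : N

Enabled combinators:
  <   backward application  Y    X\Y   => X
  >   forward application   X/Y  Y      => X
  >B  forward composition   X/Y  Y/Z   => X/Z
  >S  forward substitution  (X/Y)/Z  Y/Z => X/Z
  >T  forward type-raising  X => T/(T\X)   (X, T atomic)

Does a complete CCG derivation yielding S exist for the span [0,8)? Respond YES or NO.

YES

[0,8] S   >
  [0,3] S/(S\NP)   >
    [0,1] "gave" : (S/(S\NP))/N
    [1,3] N   >
      [1,2] "on" : N/PP
      [2,3] "slowly" : PP
  [3,8] S\NP   >
    [3,6] (S\NP)/PP   <
      [3,5] NP   >
        [3,4] "sent" : NP/(PP\NP)
        [4,5] "quickly" : PP\NP
      [5,6] "park" : ((S\NP)/PP)\NP
    [6,8] PP   >
      [6,7] "near" : PP/N
      [7,8] "here" : N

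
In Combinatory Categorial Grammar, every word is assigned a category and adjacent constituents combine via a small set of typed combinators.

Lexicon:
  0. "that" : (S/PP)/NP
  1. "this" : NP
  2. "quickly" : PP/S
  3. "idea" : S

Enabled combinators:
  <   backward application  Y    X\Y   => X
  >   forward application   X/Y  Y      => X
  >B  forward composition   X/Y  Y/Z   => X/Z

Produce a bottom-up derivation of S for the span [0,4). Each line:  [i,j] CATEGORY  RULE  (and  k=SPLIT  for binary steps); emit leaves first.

[0,4] S   >
  [0,2] S/PP   >
    [0,1] "that" : (S/PP)/NP
    [1,2] "this" : NP
  [2,4] PP   >
    [2,3] "quickly" : PP/S
    [3,4] "idea" : S

[0,1] (S/PP)/NP  lex  "that"
[1,2] NP  lex  "this"
[0,2] S/PP  >  k=1
[2,3] PP/S  lex  "quickly"
[3,4] S  lex  "idea"
[2,4] PP  >  k=3
[0,4] S  >  k=2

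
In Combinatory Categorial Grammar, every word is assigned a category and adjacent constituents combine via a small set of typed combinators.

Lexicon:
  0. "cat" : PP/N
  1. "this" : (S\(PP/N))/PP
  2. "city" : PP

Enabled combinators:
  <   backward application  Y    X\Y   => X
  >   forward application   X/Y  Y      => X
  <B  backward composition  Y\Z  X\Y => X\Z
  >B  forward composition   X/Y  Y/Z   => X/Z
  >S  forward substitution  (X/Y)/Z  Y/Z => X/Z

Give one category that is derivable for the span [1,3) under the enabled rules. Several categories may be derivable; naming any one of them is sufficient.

[0,3] S   <
  [0,1] "cat" : PP/N
  [1,3] S\(PP/N)   >
    [1,2] "this" : (S\(PP/N))/PP
    [2,3] "city" : PP

S\(PP/N)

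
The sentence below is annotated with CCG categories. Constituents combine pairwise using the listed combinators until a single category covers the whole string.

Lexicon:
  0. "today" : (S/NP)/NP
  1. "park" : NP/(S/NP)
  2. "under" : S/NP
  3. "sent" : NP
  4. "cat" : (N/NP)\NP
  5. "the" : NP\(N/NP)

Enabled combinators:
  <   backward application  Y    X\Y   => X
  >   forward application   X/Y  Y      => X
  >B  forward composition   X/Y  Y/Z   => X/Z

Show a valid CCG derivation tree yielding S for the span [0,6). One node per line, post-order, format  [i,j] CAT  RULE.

[0,1] (S/NP)/NP  lex  "today"
[1,2] NP/(S/NP)  lex  "park"
[2,3] S/NP  lex  "under"
[1,3] NP  >  k=2
[0,3] S/NP  >  k=1
[3,4] NP  lex  "sent"
[4,5] (N/NP)\NP  lex  "cat"
[3,5] N/NP  <  k=4
[5,6] NP\(N/NP)  lex  "the"
[3,6] NP  <  k=5
[0,6] S  >  k=3

[0,6] S   >
  [0,3] S/NP   >
    [0,1] "today" : (S/NP)/NP
    [1,3] NP   >
      [1,2] "park" : NP/(S/NP)
      [2,3] "under" : S/NP
  [3,6] NP   <
    [3,5] N/NP   <
      [3,4] "sent" : NP
      [4,5] "cat" : (N/NP)\NP
    [5,6] "the" : NP\(N/NP)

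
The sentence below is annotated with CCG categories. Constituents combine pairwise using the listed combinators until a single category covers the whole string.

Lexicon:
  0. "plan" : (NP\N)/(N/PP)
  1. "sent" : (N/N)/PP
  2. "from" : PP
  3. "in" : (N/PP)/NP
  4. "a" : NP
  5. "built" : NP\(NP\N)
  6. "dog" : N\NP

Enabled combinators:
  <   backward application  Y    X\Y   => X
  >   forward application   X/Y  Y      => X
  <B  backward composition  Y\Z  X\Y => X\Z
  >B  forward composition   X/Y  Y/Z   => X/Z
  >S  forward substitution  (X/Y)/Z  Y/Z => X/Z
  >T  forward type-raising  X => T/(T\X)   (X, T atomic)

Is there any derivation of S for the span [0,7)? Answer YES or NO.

(NP\N)/(N/PP) (N/N)/PP PP (N/PP)/NP NP NP\(NP\N) N\NP
CKY chart[0,7] = {N, N/(N\N), NP/(NP\N), PP/(PP\N), S/(S\N)}; S ∉ chart

NO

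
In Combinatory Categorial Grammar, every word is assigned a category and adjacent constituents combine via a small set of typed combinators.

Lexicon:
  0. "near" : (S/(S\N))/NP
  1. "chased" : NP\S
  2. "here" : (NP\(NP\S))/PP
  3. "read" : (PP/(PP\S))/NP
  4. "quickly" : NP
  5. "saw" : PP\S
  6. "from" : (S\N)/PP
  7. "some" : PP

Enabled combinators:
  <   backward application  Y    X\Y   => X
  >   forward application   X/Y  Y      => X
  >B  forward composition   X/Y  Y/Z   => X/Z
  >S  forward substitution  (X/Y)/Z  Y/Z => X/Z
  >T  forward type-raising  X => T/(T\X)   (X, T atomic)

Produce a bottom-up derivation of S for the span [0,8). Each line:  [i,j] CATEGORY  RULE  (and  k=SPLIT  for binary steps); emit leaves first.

[0,8] S   >
  [0,6] S/(S\N)   >
    [0,1] "near" : (S/(S\N))/NP
    [1,6] NP   <
      [1,2] "chased" : NP\S
      [2,6] NP\(NP\S)   >
        [2,3] "here" : (NP\(NP\S))/PP
        [3,6] PP   >
          [3,5] PP/(PP\S)   >
            [3,4] "read" : (PP/(PP\S))/NP
            [4,5] "quickly" : NP
          [5,6] "saw" : PP\S
  [6,8] S\N   >
    [6,7] "from" : (S\N)/PP
    [7,8] "some" : PP

[0,1] (S/(S\N))/NP  lex  "near"
[1,2] NP\S  lex  "chased"
[2,3] (NP\(NP\S))/PP  lex  "here"
[3,4] (PP/(PP\S))/NP  lex  "read"
[4,5] NP  lex  "quickly"
[3,5] PP/(PP\S)  >  k=4
[5,6] PP\S  lex  "saw"
[3,6] PP  >  k=5
[2,6] NP\(NP\S)  >  k=3
[1,6] NP  <  k=2
[0,6] S/(S\N)  >  k=1
[6,7] (S\N)/PP  lex  "from"
[7,8] PP  lex  "some"
[6,8] S\N  >  k=7
[0,8] S  >  k=6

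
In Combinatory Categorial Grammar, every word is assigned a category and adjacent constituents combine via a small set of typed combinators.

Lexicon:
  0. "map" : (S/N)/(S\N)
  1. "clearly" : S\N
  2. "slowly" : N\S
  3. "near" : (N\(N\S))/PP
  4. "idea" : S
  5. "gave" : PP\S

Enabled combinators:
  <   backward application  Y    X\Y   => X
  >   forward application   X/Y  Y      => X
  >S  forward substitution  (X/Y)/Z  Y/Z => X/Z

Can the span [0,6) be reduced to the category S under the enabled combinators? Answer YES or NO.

[0,6] S   >
  [0,2] S/N   >
    [0,1] "map" : (S/N)/(S\N)
    [1,2] "clearly" : S\N
  [2,6] N   <
    [2,3] "slowly" : N\S
    [3,6] N\(N\S)   >
      [3,4] "near" : (N\(N\S))/PP
      [4,6] PP   <
        [4,5] "idea" : S
        [5,6] "gave" : PP\S

YES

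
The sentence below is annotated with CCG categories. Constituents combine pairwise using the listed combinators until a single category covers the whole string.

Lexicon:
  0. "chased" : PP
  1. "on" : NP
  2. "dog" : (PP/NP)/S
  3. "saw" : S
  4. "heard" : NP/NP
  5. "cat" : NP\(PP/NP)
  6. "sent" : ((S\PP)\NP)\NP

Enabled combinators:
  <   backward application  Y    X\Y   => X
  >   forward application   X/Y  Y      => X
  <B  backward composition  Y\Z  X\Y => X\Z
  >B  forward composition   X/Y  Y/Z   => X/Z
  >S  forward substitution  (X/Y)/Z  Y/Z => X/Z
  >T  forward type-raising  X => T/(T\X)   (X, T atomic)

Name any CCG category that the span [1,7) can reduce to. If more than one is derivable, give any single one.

S\PP

[0,7] S   <
  [0,1] "chased" : PP
  [1,7] S\PP   <
    [1,2] "on" : NP
    [2,7] (S\PP)\NP   <
      [2,6] NP   <
        [2,5] PP/NP   >B
          [2,4] PP/NP   >
            [2,3] "dog" : (PP/NP)/S
            [3,4] "saw" : S
          [4,5] "heard" : NP/NP
        [5,6] "cat" : NP\(PP/NP)
      [6,7] "sent" : ((S\PP)\NP)\NP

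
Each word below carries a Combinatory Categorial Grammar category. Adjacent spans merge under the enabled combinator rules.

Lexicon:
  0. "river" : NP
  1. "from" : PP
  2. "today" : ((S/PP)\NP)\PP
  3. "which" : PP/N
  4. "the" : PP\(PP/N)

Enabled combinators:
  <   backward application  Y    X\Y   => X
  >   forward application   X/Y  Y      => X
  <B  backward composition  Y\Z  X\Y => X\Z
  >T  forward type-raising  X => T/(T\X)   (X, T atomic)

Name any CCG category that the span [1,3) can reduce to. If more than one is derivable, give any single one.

[0,5] S   >
  [0,3] S/PP   <
    [0,1] "river" : NP
    [1,3] (S/PP)\NP   <
      [1,2] "from" : PP
      [2,3] "today" : ((S/PP)\NP)\PP
  [3,5] PP   <
    [3,4] "which" : PP/N
    [4,5] "the" : PP\(PP/N)

(S/PP)\NP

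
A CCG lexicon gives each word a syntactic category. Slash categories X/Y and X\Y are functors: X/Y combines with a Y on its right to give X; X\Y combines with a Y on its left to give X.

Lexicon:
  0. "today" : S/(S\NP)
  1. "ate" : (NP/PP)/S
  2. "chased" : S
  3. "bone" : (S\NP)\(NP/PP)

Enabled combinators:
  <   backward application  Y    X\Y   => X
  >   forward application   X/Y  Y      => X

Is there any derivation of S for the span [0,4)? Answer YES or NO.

[0,4] S   >
  [0,1] "today" : S/(S\NP)
  [1,4] S\NP   <
    [1,3] NP/PP   >
      [1,2] "ate" : (NP/PP)/S
      [2,3] "chased" : S
    [3,4] "bone" : (S\NP)\(NP/PP)

YES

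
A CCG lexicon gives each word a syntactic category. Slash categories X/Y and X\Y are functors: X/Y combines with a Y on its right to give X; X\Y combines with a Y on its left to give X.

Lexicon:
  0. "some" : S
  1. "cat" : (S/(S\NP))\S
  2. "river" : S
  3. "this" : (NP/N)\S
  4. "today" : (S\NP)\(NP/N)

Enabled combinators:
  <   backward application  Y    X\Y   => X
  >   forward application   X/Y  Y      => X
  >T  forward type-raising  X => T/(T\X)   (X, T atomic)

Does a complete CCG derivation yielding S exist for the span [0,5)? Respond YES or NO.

[0,5] S   >
  [0,2] S/(S\NP)   <
    [0,1] "some" : S
    [1,2] "cat" : (S/(S\NP))\S
  [2,5] S\NP   <
    [2,4] NP/N   <
      [2,3] "river" : S
      [3,4] "this" : (NP/N)\S
    [4,5] "today" : (S\NP)\(NP/N)

YES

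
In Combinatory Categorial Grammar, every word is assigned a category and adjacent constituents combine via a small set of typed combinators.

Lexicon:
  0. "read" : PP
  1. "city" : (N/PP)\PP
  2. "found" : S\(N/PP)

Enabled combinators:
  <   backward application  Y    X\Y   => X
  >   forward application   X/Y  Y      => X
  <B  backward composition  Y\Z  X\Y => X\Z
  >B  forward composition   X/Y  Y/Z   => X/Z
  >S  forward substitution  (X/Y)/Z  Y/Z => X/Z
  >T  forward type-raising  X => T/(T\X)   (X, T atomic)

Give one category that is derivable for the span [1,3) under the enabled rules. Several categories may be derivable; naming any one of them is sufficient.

[0,3] S   <
  [0,1] "read" : PP
  [1,3] S\PP   <B
    [1,2] "city" : (N/PP)\PP
    [2,3] "found" : S\(N/PP)

S\PP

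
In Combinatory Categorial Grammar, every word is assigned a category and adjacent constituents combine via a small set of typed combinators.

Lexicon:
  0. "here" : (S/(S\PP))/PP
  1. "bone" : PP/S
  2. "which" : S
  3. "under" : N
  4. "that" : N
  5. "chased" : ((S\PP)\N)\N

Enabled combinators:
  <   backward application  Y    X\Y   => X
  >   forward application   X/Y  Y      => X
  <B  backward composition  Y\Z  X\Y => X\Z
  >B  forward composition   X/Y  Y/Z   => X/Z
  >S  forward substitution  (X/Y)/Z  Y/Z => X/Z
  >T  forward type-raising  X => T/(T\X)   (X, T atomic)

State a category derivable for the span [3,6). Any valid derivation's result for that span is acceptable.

S\PP

[0,6] S   >
  [0,3] S/(S\PP)   >
    [0,1] "here" : (S/(S\PP))/PP
    [1,3] PP   >
      [1,2] "bone" : PP/S
      [2,3] "which" : S
  [3,6] S\PP   <
    [3,4] "under" : N
    [4,6] (S\PP)\N   <
      [4,5] "that" : N
      [5,6] "chased" : ((S\PP)\N)\N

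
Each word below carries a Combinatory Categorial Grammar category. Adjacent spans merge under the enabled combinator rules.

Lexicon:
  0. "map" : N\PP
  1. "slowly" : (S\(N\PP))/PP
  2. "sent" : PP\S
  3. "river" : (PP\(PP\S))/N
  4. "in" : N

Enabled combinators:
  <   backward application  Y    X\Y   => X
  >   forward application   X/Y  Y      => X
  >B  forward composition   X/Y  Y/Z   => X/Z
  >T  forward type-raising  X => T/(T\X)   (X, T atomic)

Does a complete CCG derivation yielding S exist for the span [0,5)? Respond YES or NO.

[0,5] S   <
  [0,1] "map" : N\PP
  [1,5] S\(N\PP)   >
    [1,2] "slowly" : (S\(N\PP))/PP
    [2,5] PP   <
      [2,3] "sent" : PP\S
      [3,5] PP\(PP\S)   >
        [3,4] "river" : (PP\(PP\S))/N
        [4,5] "in" : N

YES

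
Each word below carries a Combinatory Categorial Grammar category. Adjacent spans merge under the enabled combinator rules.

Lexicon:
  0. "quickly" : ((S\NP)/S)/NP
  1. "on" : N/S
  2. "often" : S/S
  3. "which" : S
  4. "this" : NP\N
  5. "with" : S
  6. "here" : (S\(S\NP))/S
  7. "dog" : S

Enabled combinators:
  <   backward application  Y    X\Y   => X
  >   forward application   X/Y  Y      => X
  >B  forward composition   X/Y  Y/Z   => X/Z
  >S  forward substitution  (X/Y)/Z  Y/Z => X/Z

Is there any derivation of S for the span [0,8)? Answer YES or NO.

[0,8] S   <
  [0,6] S\NP   >
    [0,5] (S\NP)/S   >
      [0,1] "quickly" : ((S\NP)/S)/NP
      [1,5] NP   <
        [1,4] N   >
          [1,3] N/S   >B
            [1,2] "on" : N/S
            [2,3] "often" : S/S
          [3,4] "which" : S
        [4,5] "this" : NP\N
    [5,6] "with" : S
  [6,8] S\(S\NP)   >
    [6,7] "here" : (S\(S\NP))/S
    [7,8] "dog" : S

YES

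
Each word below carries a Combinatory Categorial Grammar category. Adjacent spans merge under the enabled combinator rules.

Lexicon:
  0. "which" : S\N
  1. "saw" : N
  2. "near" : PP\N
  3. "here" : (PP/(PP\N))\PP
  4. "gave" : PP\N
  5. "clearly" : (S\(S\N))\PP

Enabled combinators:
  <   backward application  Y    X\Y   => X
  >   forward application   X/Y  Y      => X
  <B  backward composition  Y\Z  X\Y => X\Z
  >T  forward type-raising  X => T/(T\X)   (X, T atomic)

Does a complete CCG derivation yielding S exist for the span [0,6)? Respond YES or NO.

YES

[0,6] S   <
  [0,1] "which" : S\N
  [1,6] S\(S\N)   <
    [1,5] PP   >
      [1,4] PP/(PP\N)   <
        [1,3] PP   >
          [1,2] PP/(PP\N)   >T
            [1,2] "saw" : N
          [2,3] "near" : PP\N
        [3,4] "here" : (PP/(PP\N))\PP
      [4,5] "gave" : PP\N
    [5,6] "clearly" : (S\(S\N))\PP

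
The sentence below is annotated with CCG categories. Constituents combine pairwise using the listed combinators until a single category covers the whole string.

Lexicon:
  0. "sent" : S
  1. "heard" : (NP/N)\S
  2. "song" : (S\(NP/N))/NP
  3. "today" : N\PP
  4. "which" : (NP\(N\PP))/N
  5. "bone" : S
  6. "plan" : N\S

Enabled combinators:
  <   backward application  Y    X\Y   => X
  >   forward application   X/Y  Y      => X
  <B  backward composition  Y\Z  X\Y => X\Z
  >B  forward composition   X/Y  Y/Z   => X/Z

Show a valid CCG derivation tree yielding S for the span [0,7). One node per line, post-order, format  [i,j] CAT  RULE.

[0,7] S   <
  [0,2] NP/N   <
    [0,1] "sent" : S
    [1,2] "heard" : (NP/N)\S
  [2,7] S\(NP/N)   >
    [2,3] "song" : (S\(NP/N))/NP
    [3,7] NP   <
      [3,4] "today" : N\PP
      [4,7] NP\(N\PP)   >
        [4,5] "which" : (NP\(N\PP))/N
        [5,7] N   <
          [5,6] "bone" : S
          [6,7] "plan" : N\S

[0,1] S  lex  "sent"
[1,2] (NP/N)\S  lex  "heard"
[0,2] NP/N  <  k=1
[2,3] (S\(NP/N))/NP  lex  "song"
[3,4] N\PP  lex  "today"
[4,5] (NP\(N\PP))/N  lex  "which"
[5,6] S  lex  "bone"
[6,7] N\S  lex  "plan"
[5,7] N  <  k=6
[4,7] NP\(N\PP)  >  k=5
[3,7] NP  <  k=4
[2,7] S\(NP/N)  >  k=3
[0,7] S  <  k=2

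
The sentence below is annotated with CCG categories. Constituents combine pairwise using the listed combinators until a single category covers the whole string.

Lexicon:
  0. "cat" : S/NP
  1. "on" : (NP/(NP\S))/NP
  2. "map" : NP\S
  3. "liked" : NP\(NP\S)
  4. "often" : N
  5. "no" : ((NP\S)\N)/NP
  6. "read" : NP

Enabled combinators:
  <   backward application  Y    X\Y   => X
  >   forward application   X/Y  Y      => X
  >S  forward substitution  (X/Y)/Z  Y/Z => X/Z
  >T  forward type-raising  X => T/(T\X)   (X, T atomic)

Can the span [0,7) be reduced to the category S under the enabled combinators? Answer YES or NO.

[0,7] S   >
  [0,1] "cat" : S/NP
  [1,7] NP   >
    [1,4] NP/(NP\S)   >
      [1,2] "on" : (NP/(NP\S))/NP
      [2,4] NP   <
        [2,3] "map" : NP\S
        [3,4] "liked" : NP\(NP\S)
    [4,7] NP\S   <
      [4,5] "often" : N
      [5,7] (NP\S)\N   >
        [5,6] "no" : ((NP\S)\N)/NP
        [6,7] "read" : NP

YES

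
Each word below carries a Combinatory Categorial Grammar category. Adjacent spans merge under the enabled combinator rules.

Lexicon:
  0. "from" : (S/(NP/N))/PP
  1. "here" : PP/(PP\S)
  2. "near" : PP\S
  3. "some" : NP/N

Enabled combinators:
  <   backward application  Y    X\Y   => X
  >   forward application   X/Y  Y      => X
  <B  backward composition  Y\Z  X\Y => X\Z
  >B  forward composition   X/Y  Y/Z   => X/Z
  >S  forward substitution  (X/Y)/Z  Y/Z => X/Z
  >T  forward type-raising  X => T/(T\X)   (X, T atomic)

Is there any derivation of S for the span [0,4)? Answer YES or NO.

[0,4] S   >
  [0,3] S/(NP/N)   >
    [0,1] "from" : (S/(NP/N))/PP
    [1,3] PP   >
      [1,2] "here" : PP/(PP\S)
      [2,3] "near" : PP\S
  [3,4] "some" : NP/N

YES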